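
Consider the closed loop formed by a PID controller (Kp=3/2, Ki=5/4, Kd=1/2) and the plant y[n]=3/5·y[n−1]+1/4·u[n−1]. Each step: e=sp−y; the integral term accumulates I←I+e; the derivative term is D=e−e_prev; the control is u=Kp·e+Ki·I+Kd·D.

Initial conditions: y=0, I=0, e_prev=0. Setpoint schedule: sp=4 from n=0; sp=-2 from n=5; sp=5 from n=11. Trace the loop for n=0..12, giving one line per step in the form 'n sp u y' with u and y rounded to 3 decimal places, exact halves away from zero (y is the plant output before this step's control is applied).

0 4 13.000 0.000
1 4 5.438 3.250
2 4 7.807 3.309
3 4 6.659 3.937
4 4 6.759 4.027
5 -2 -12.986 4.106
6 -2 -1.690 -0.783
7 -2 -5.301 -0.892
8 -2 -3.593 -1.861
9 -2 -3.751 -2.015
10 -2 -3.381 -2.146
11 5 19.443 -2.133
12 5 6.296 3.581

(exact arithmetic carried between steps; '≈' marks a value shown rounded to 6 d.p. or computed from one; I and e_prev carry over from the previous line; the table rounds u and y to 3 d.p., halves away from zero)
n=0: y=0, sp=4, e=sp−y=4; I=4, D=e−e_prev=4; u=3/2·4+5/4·4+1/2·4=13; next y=3/5·0+1/4·13=3.25
n=1: y=3.25, sp=4, e=sp−y=0.75; I=4.75, D=e−e_prev=-3.25; u=3/2·0.75+5/4·4.75+1/2·(-3.25)=5.4375; next y=3/5·3.25+1/4·5.4375=3.309375
n=2: y=3.309375, sp=4, e=sp−y=0.690625; I=5.440625, D=e−e_prev=-0.059375; u=3/2·0.690625+5/4·5.440625+1/2·(-0.059375)≈7.807031; next y=3/5·3.309375+1/4·7.807031≈3.937383
n=3: y≈3.937383, sp=4, e=sp−y≈0.062617; I≈5.503242, D=e−e_prev≈-0.628008; u=3/2·0.062617+5/4·5.503242+1/2·(-0.628008)≈6.658975; next y=3/5·3.937383+1/4·6.658975≈4.027173
n=4: y≈4.027173, sp=4, e=sp−y≈-0.027173; I≈5.476069, D=e−e_prev≈-0.089791; u=3/2·(-0.027173)+5/4·5.476069+1/2·(-0.089791)≈6.759431; next y=3/5·4.027173+1/4·6.759431≈4.106162
n=5: y≈4.106162, sp=-2, e=sp−y≈-6.106162; I≈-0.630093, D=e−e_prev≈-6.078988; u=3/2·(-6.106162)+5/4·(-0.630093)+1/2·(-6.078988)≈-12.986353; next y=3/5·4.106162+1/4·(-12.986353)≈-0.782891
n=6: y≈-0.782891, sp=-2, e=sp−y≈-1.217109; I≈-1.847202, D=e−e_prev≈4.889053; u=3/2·(-1.217109)+5/4·(-1.847202)+1/2·4.889053≈-1.690139; next y=3/5·(-0.782891)+1/4·(-1.690139)≈-0.892269
n=7: y≈-0.892269, sp=-2, e=sp−y≈-1.107731; I≈-2.954932, D=e−e_prev≈0.109378; u=3/2·(-1.107731)+5/4·(-2.954932)+1/2·0.109378≈-5.300572; next y=3/5·(-0.892269)+1/4·(-5.300572)≈-1.860505
n=8: y≈-1.860505, sp=-2, e=sp−y≈-0.139495; I≈-3.094428, D=e−e_prev≈0.968235; u=3/2·(-0.139495)+5/4·(-3.094428)+1/2·0.968235≈-3.593160; next y=3/5·(-1.860505)+1/4·(-3.593160)≈-2.014593
n=9: y≈-2.014593, sp=-2, e=sp−y≈0.014593; I≈-3.079835, D=e−e_prev≈0.154088; u=3/2·0.014593+5/4·(-3.079835)+1/2·0.154088≈-3.750860; next y=3/5·(-2.014593)+1/4·(-3.750860)≈-2.146471
n=10: y≈-2.146471, sp=-2, e=sp−y≈0.146471; I≈-2.933364, D=e−e_prev≈0.131878; u=3/2·0.146471+5/4·(-2.933364)+1/2·0.131878≈-3.381060; next y=3/5·(-2.146471)+1/4·(-3.381060)≈-2.133147
n=11: y≈-2.133147, sp=5, e=sp−y≈7.133147; I≈4.199783, D=e−e_prev≈6.986677; u=3/2·7.133147+5/4·4.199783+1/2·6.986677≈19.442789; next y=3/5·(-2.133147)+1/4·19.442789≈3.580809
n=12: y≈3.580809, sp=5, e=sp−y≈1.419191; I≈5.618975, D=e−e_prev≈-5.713956; u=3/2·1.419191+5/4·5.618975+1/2·(-5.713956)≈6.295527; next y=3/5·3.580809+1/4·6.295527≈3.722367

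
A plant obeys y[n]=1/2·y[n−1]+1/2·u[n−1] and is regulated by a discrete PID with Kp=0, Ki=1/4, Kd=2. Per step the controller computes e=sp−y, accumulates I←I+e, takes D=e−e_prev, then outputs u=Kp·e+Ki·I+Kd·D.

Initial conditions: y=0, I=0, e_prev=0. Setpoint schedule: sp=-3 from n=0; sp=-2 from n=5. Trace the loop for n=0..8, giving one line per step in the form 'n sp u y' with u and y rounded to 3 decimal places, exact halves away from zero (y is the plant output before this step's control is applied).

0 -3 -6.750 0.000
1 -3 6.094 -3.375
2 -3 -11.215 1.359
3 -3 11.310 -4.928
4 -3 -19.050 3.191
5 -2 22.911 -7.929
6 -2 -34.543 7.491
7 -2 41.213 -13.526
8 -2 -59.521 13.844

(exact arithmetic carried between steps; '≈' marks a value shown rounded to 6 d.p. or computed from one; I and e_prev carry over from the previous line; the table rounds u and y to 3 d.p., halves away from zero)
n=0: y=0, sp=-3, e=sp−y=-3; I=-3, D=e−e_prev=-3; u=0·(-3)+1/4·(-3)+2·(-3)=-6.75; next y=1/2·0+1/2·(-6.75)=-3.375
n=1: y=-3.375, sp=-3, e=sp−y=0.375; I=-2.625, D=e−e_prev=3.375; u=0·0.375+1/4·(-2.625)+2·3.375=6.09375; next y=1/2·(-3.375)+1/2·6.09375=1.359375
n=2: y=1.359375, sp=-3, e=sp−y=-4.359375; I=-6.984375, D=e−e_prev=-4.734375; u=0·(-4.359375)+1/4·(-6.984375)+2·(-4.734375)≈-11.214844; next y=1/2·1.359375+1/2·(-11.214844)≈-4.927734
n=3: y≈-4.927734, sp=-3, e=sp−y≈1.927734; I≈-5.056641, D=e−e_prev≈6.287109; u=0·1.927734+1/4·(-5.056641)+2·6.287109≈11.310059; next y=1/2·(-4.927734)+1/2·11.310059≈3.191162
n=4: y≈3.191162, sp=-3, e=sp−y≈-6.191162; I≈-11.247803, D=e−e_prev≈-8.118896; u=0·(-6.191162)+1/4·(-11.247803)+2·(-8.118896)≈-19.049744; next y=1/2·3.191162+1/2·(-19.049744)≈-7.929291
n=5: y≈-7.929291, sp=-2, e=sp−y≈5.929291; I≈-5.318512, D=e−e_prev≈12.120453; u=0·5.929291+1/4·(-5.318512)+2·12.120453≈22.911278; next y=1/2·(-7.929291)+1/2·22.911278≈7.490993
n=6: y≈7.490993, sp=-2, e=sp−y≈-9.490993; I≈-14.809505, D=e−e_prev≈-15.420284; u=0·(-9.490993)+1/4·(-14.809505)+2·(-15.420284)≈-34.542945; next y=1/2·7.490993+1/2·(-34.542945)≈-13.525976
n=7: y≈-13.525976, sp=-2, e=sp−y≈11.525976; I≈-3.283530, D=e−e_prev≈21.016969; u=0·11.525976+1/4·(-3.283530)+2·21.016969≈41.213056; next y=1/2·(-13.525976)+1/2·41.213056≈13.843540
n=8: y≈13.843540, sp=-2, e=sp−y≈-15.843540; I≈-19.127070, D=e−e_prev≈-27.369516; u=0·(-15.843540)+1/4·(-19.127070)+2·(-27.369516)≈-59.520799; next y=1/2·13.843540+1/2·(-59.520799)≈-22.838630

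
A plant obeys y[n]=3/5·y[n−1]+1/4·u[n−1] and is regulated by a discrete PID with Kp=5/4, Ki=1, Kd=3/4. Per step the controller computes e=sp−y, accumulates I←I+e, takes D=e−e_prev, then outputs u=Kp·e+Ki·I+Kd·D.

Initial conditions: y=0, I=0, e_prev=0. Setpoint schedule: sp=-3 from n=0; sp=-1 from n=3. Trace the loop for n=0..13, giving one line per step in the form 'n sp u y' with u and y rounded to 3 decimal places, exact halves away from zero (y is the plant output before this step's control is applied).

0 -3 -9.000 0.000
1 -3 -3.000 -2.250
2 -3 -5.888 -2.100
3 -1 1.221 -2.732
4 -1 -3.215 -1.334
5 -1 -1.022 -1.604
6 -1 -1.779 -1.218
7 -1 -1.399 -1.176
8 -1 -1.553 -1.055
9 -1 -1.509 -1.021
10 -1 -1.556 -0.990
11 -1 -1.564 -0.983
12 -1 -1.582 -0.981
13 -1 -1.590 -0.984

(exact arithmetic carried between steps; '≈' marks a value shown rounded to 6 d.p. or computed from one; I and e_prev carry over from the previous line; the table rounds u and y to 3 d.p., halves away from zero)
n=0: y=0, sp=-3, e=sp−y=-3; I=-3, D=e−e_prev=-3; u=5/4·(-3)+1·(-3)+3/4·(-3)=-9; next y=3/5·0+1/4·(-9)=-2.25
n=1: y=-2.25, sp=-3, e=sp−y=-0.75; I=-3.75, D=e−e_prev=2.25; u=5/4·(-0.75)+1·(-3.75)+3/4·2.25=-3; next y=3/5·(-2.25)+1/4·(-3)=-2.1
n=2: y=-2.1, sp=-3, e=sp−y=-0.9; I=-4.65, D=e−e_prev=-0.15; u=5/4·(-0.9)+1·(-4.65)+3/4·(-0.15)=-5.8875; next y=3/5·(-2.1)+1/4·(-5.8875)=-2.731875
n=3: y=-2.731875, sp=-1, e=sp−y=1.731875; I=-2.918125, D=e−e_prev=2.631875; u=5/4·1.731875+1·(-2.918125)+3/4·2.631875=1.220625; next y=3/5·(-2.731875)+1/4·1.220625≈-1.333969
n=4: y≈-1.333969, sp=-1, e=sp−y≈0.333969; I≈-2.584156, D=e−e_prev≈-1.397906; u=5/4·0.333969+1·(-2.584156)+3/4·(-1.397906)≈-3.215125; next y=3/5·(-1.333969)+1/4·(-3.215125)≈-1.604163
n=5: y≈-1.604163, sp=-1, e=sp−y≈0.604163; I≈-1.979994, D=e−e_prev≈0.270194; u=5/4·0.604163+1·(-1.979994)+3/4·0.270194≈-1.022145; next y=3/5·(-1.604163)+1/4·(-1.022145)≈-1.218034
n=6: y≈-1.218034, sp=-1, e=sp−y≈0.218034; I≈-1.761960, D=e−e_prev≈-0.386129; u=5/4·0.218034+1·(-1.761960)+3/4·(-0.386129)≈-1.779014; next y=3/5·(-1.218034)+1/4·(-1.779014)≈-1.175574
n=7: y≈-1.175574, sp=-1, e=sp−y≈0.175574; I≈-1.586386, D=e−e_prev≈-0.042460; u=5/4·0.175574+1·(-1.586386)+3/4·(-0.042460)≈-1.398764; next y=3/5·(-1.175574)+1/4·(-1.398764)≈-1.055035
n=8: y≈-1.055035, sp=-1, e=sp−y≈0.055035; I≈-1.531351, D=e−e_prev≈-0.120539; u=5/4·0.055035+1·(-1.531351)+3/4·(-0.120539)≈-1.552961; next y=3/5·(-1.055035)+1/4·(-1.552961)≈-1.021261
n=9: y≈-1.021261, sp=-1, e=sp−y≈0.021261; I≈-1.510090, D=e−e_prev≈-0.033774; u=5/4·0.021261+1·(-1.510090)+3/4·(-0.033774)≈-1.508843; next y=3/5·(-1.021261)+1/4·(-1.508843)≈-0.989968
n=10: y≈-0.989968, sp=-1, e=sp−y≈-0.010032; I≈-1.520122, D=e−e_prev≈-0.031294; u=5/4·(-0.010032)+1·(-1.520122)+3/4·(-0.031294)≈-1.556133; next y=3/5·(-0.989968)+1/4·(-1.556133)≈-0.983014
n=11: y≈-0.983014, sp=-1, e=sp−y≈-0.016986; I≈-1.537108, D=e−e_prev≈-0.006954; u=5/4·(-0.016986)+1·(-1.537108)+3/4·(-0.006954)≈-1.563556; next y=3/5·(-0.983014)+1/4·(-1.563556)≈-0.980697
n=12: y≈-0.980697, sp=-1, e=sp−y≈-0.019303; I≈-1.556411, D=e−e_prev≈-0.002316; u=5/4·(-0.019303)+1·(-1.556411)+3/4·(-0.002316)≈-1.582276; next y=3/5·(-0.980697)+1/4·(-1.582276)≈-0.983988
n=13: y≈-0.983988, sp=-1, e=sp−y≈-0.016012; I≈-1.572423, D=e−e_prev≈0.003290; u=5/4·(-0.016012)+1·(-1.572423)+3/4·0.003290≈-1.589971; next y=3/5·(-0.983988)+1/4·(-1.589971)≈-0.987885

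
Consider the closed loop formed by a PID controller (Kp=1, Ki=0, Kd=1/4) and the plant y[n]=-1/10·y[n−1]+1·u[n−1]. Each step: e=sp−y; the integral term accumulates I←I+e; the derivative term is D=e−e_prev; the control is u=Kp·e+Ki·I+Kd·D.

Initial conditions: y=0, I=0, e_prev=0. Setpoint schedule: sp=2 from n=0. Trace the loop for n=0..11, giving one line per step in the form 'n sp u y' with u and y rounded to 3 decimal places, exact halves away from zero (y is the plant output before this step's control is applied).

(exact arithmetic carried between steps; '≈' marks a value shown rounded to 6 d.p. or computed from one; I and e_prev carry over from the previous line; the table rounds u and y to 3 d.p., halves away from zero)
n=0: y=0, sp=2, e=sp−y=2; I=2, D=e−e_prev=2; u=1·2+0·2+1/4·2=2.5; next y=-1/10·0+1·2.5=2.5
n=1: y=2.5, sp=2, e=sp−y=-0.5; I=1.5, D=e−e_prev=-2.5; u=1·(-0.5)+0·1.5+1/4·(-2.5)=-1.125; next y=-1/10·2.5+1·(-1.125)=-1.375
n=2: y=-1.375, sp=2, e=sp−y=3.375; I=4.875, D=e−e_prev=3.875; u=1·3.375+0·4.875+1/4·3.875=4.34375; next y=-1/10·(-1.375)+1·4.34375=4.48125
n=3: y=4.48125, sp=2, e=sp−y=-2.48125; I=2.39375, D=e−e_prev=-5.85625; u=1·(-2.48125)+0·2.39375+1/4·(-5.85625)≈-3.945313; next y=-1/10·4.48125+1·(-3.945313)≈-4.393438
n=4: y≈-4.393438, sp=2, e=sp−y≈6.393438; I≈8.787188, D=e−e_prev≈8.874688; u=1·6.393438+0·8.787188+1/4·8.874688≈8.612109; next y=-1/10·(-4.393438)+1·8.612109≈9.051453
n=5: y≈9.051453, sp=2, e=sp−y≈-7.051453; I≈1.735734, D=e−e_prev≈-13.444891; u=1·(-7.051453)+0·1.735734+1/4·(-13.444891)≈-10.412676; next y=-1/10·9.051453+1·(-10.412676)≈-11.317821
n=6: y≈-11.317821, sp=2, e=sp−y≈13.317821; I≈15.053555, D=e−e_prev≈20.369274; u=1·13.317821+0·15.053555+1/4·20.369274≈18.410140; next y=-1/10·(-11.317821)+1·18.410140≈19.541922
n=7: y≈19.541922, sp=2, e=sp−y≈-17.541922; I≈-2.488366, D=e−e_prev≈-30.859743; u=1·(-17.541922)+0·(-2.488366)+1/4·(-30.859743)≈-25.256857; next y=-1/10·19.541922+1·(-25.256857)≈-27.211050
n=8: y≈-27.211050, sp=2, e=sp−y≈29.211050; I≈26.722683, D=e−e_prev≈46.752971; u=1·29.211050+0·26.722683+1/4·46.752971≈40.899292; next y=-1/10·(-27.211050)+1·40.899292≈43.620397
n=9: y≈43.620397, sp=2, e=sp−y≈-41.620397; I≈-14.897714, D=e−e_prev≈-70.831447; u=1·(-41.620397)+0·(-14.897714)+1/4·(-70.831447)≈-59.328259; next y=-1/10·43.620397+1·(-59.328259)≈-63.690299
n=10: y≈-63.690299, sp=2, e=sp−y≈65.690299; I≈50.792585, D=e−e_prev≈107.310696; u=1·65.690299+0·50.792585+1/4·107.310696≈92.517973; next y=-1/10·(-63.690299)+1·92.517973≈98.887003
n=11: y≈98.887003, sp=2, e=sp−y≈-96.887003; I≈-46.094418, D=e−e_prev≈-162.577302; u=1·(-96.887003)+0·(-46.094418)+1/4·(-162.577302)≈-137.531328; next y=-1/10·98.887003+1·(-137.531328)≈-147.420029

0 2 2.500 0.000
1 2 -1.125 2.500
2 2 4.344 -1.375
3 2 -3.945 4.481
4 2 8.612 -4.393
5 2 -10.413 9.051
6 2 18.410 -11.318
7 2 -25.257 19.542
8 2 40.899 -27.211
9 2 -59.328 43.620
10 2 92.518 -63.690
11 2 -137.531 98.887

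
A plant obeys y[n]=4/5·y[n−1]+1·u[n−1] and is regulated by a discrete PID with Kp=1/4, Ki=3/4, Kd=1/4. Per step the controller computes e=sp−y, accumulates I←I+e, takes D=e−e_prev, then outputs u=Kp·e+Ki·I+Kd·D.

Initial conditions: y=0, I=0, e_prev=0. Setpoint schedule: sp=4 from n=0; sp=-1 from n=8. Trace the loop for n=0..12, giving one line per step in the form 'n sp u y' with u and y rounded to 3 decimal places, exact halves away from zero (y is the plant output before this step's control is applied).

(exact arithmetic carried between steps; '≈' marks a value shown rounded to 6 d.p. or computed from one; I and e_prev carry over from the previous line; the table rounds u and y to 3 d.p., halves away from zero)
n=0: y=0, sp=4, e=sp−y=4; I=4, D=e−e_prev=4; u=1/4·4+3/4·4+1/4·4=5; next y=4/5·0+1·5=5
n=1: y=5, sp=4, e=sp−y=-1; I=3, D=e−e_prev=-5; u=1/4·(-1)+3/4·3+1/4·(-5)=0.75; next y=4/5·5+1·0.75=4.75
n=2: y=4.75, sp=4, e=sp−y=-0.75; I=2.25, D=e−e_prev=0.25; u=1/4·(-0.75)+3/4·2.25+1/4·0.25=1.5625; next y=4/5·4.75+1·1.5625=5.3625
n=3: y=5.3625, sp=4, e=sp−y=-1.3625; I=0.8875, D=e−e_prev=-0.6125; u=1/4·(-1.3625)+3/4·0.8875+1/4·(-0.6125)=0.171875; next y=4/5·5.3625+1·0.171875=4.461875
n=4: y=4.461875, sp=4, e=sp−y=-0.461875; I=0.425625, D=e−e_prev=0.900625; u=1/4·(-0.461875)+3/4·0.425625+1/4·0.900625≈0.428906; next y=4/5·4.461875+1·0.428906≈3.998406
n=5: y≈3.998406, sp=4, e=sp−y≈0.001594; I≈0.427219, D=e−e_prev≈0.463469; u=1/4·0.001594+3/4·0.427219+1/4·0.463469≈0.436680; next y=4/5·3.998406+1·0.436680≈3.635405
n=6: y≈3.635405, sp=4, e=sp−y≈0.364595; I≈0.791814, D=e−e_prev≈0.363002; u=1/4·0.364595+3/4·0.791814+1/4·0.363002≈0.775760; next y=4/5·3.635405+1·0.775760≈3.684084
n=7: y≈3.684084, sp=4, e=sp−y≈0.315916; I≈1.107731, D=e−e_prev≈-0.048679; u=1/4·0.315916+3/4·1.107731+1/4·(-0.048679)≈0.897607; next y=4/5·3.684084+1·0.897607≈3.844874
n=8: y≈3.844874, sp=-1, e=sp−y≈-4.844874; I≈-3.737144, D=e−e_prev≈-5.160791; u=1/4·(-4.844874)+3/4·(-3.737144)+1/4·(-5.160791)≈-5.304274; next y=4/5·3.844874+1·(-5.304274)≈-2.228375
n=9: y≈-2.228375, sp=-1, e=sp−y≈1.228375; I≈-2.508769, D=e−e_prev≈6.073249; u=1/4·1.228375+3/4·(-2.508769)+1/4·6.073249≈-0.056171; next y=4/5·(-2.228375)+1·(-0.056171)≈-1.838871
n=10: y≈-1.838871, sp=-1, e=sp−y≈0.838871; I≈-1.669898, D=e−e_prev≈-0.389504; u=1/4·0.838871+3/4·(-1.669898)+1/4·(-0.389504)≈-1.140082; next y=4/5·(-1.838871)+1·(-1.140082)≈-2.611179
n=11: y≈-2.611179, sp=-1, e=sp−y≈1.611179; I≈-0.058720, D=e−e_prev≈0.772308; u=1/4·1.611179+3/4·(-0.058720)+1/4·0.772308≈0.551832; next y=4/5·(-2.611179)+1·0.551832≈-1.537111
n=12: y≈-1.537111, sp=-1, e=sp−y≈0.537111; I≈0.478391, D=e−e_prev≈-1.074068; u=1/4·0.537111+3/4·0.478391+1/4·(-1.074068)≈0.224554; next y=4/5·(-1.537111)+1·0.224554≈-1.005135

0 4 5.000 0.000
1 4 0.750 5.000
2 4 1.563 4.750
3 4 0.172 5.363
4 4 0.429 4.462
5 4 0.437 3.998
6 4 0.776 3.635
7 4 0.898 3.684
8 -1 -5.304 3.845
9 -1 -0.056 -2.228
10 -1 -1.140 -1.839
11 -1 0.552 -2.611
12 -1 0.225 -1.537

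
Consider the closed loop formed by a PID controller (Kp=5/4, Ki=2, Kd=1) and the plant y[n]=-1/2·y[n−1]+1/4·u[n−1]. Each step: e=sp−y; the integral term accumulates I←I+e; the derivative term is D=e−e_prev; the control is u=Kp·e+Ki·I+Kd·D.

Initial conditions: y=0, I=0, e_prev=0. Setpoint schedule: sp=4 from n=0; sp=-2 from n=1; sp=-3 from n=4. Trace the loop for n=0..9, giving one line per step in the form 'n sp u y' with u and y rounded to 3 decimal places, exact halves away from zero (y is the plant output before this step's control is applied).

(exact arithmetic carried between steps; '≈' marks a value shown rounded to 6 d.p. or computed from one; I and e_prev carry over from the previous line; the table rounds u and y to 3 d.p., halves away from zero)
n=0: y=0, sp=4, e=sp−y=4; I=4, D=e−e_prev=4; u=5/4·4+2·4+1·4=17; next y=-1/2·0+1/4·17=4.25
n=1: y=4.25, sp=-2, e=sp−y=-6.25; I=-2.25, D=e−e_prev=-10.25; u=5/4·(-6.25)+2·(-2.25)+1·(-10.25)=-22.5625; next y=-1/2·4.25+1/4·(-22.5625)=-7.765625
n=2: y=-7.765625, sp=-2, e=sp−y=5.765625; I=3.515625, D=e−e_prev=12.015625; u=5/4·5.765625+2·3.515625+1·12.015625≈26.253906; next y=-1/2·(-7.765625)+1/4·26.253906≈10.446289
n=3: y≈10.446289, sp=-2, e=sp−y≈-12.446289; I≈-8.930664, D=e−e_prev≈-18.211914; u=5/4·(-12.446289)+2·(-8.930664)+1·(-18.211914)≈-51.631104; next y=-1/2·10.446289+1/4·(-51.631104)≈-18.130920
n=4: y≈-18.130920, sp=-3, e=sp−y≈15.130920; I≈6.200256, D=e−e_prev≈27.577209; u=5/4·15.130920+2·6.200256+1·27.577209≈58.891373; next y=-1/2·(-18.130920)+1/4·58.891373≈23.788303
n=5: y≈23.788303, sp=-3, e=sp−y≈-26.788303; I≈-20.588047, D=e−e_prev≈-41.919224; u=5/4·(-26.788303)+2·(-20.588047)+1·(-41.919224)≈-116.580697; next y=-1/2·23.788303+1/4·(-116.580697)≈-41.039326
n=6: y≈-41.039326, sp=-3, e=sp−y≈38.039326; I≈17.451279, D=e−e_prev≈64.827629; u=5/4·38.039326+2·17.451279+1·64.827629≈147.279345; next y=-1/2·(-41.039326)+1/4·147.279345≈57.339499
n=7: y≈57.339499, sp=-3, e=sp−y≈-60.339499; I≈-42.888220, D=e−e_prev≈-98.378825; u=5/4·(-60.339499)+2·(-42.888220)+1·(-98.378825)≈-259.579639; next y=-1/2·57.339499+1/4·(-259.579639)≈-93.564659
n=8: y≈-93.564659, sp=-3, e=sp−y≈90.564659; I≈47.676439, D=e−e_prev≈150.904159; u=5/4·90.564659+2·47.676439+1·150.904159≈359.462861; next y=-1/2·(-93.564659)+1/4·359.462861≈136.648045
n=9: y≈136.648045, sp=-3, e=sp−y≈-139.648045; I≈-91.971606, D=e−e_prev≈-230.212704; u=5/4·(-139.648045)+2·(-91.971606)+1·(-230.212704)≈-588.715972; next y=-1/2·136.648045+1/4·(-588.715972)≈-215.503016

0 4 17.000 0.000
1 -2 -22.563 4.250
2 -2 26.254 -7.766
3 -2 -51.631 10.446
4 -3 58.891 -18.131
5 -3 -116.581 23.788
6 -3 147.279 -41.039
7 -3 -259.580 57.339
8 -3 359.463 -93.565
9 -3 -588.716 136.648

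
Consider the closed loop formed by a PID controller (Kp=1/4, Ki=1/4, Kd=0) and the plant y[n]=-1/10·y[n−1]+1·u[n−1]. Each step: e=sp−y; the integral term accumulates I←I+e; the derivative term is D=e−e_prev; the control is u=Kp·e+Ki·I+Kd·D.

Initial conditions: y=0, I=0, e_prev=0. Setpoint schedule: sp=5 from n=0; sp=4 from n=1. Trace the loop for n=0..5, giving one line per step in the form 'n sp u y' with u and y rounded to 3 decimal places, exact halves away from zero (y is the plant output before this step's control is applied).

0 5 2.500 0.000
1 4 2.000 2.500
2 4 2.750 1.750
3 4 2.900 2.575
4 4 3.223 2.643
5 4 3.404 2.958

(exact arithmetic carried between steps; '≈' marks a value shown rounded to 6 d.p. or computed from one; I and e_prev carry over from the previous line; the table rounds u and y to 3 d.p., halves away from zero)
n=0: y=0, sp=5, e=sp−y=5; I=5, D=e−e_prev=5; u=1/4·5+1/4·5+0·5=2.5; next y=-1/10·0+1·2.5=2.5
n=1: y=2.5, sp=4, e=sp−y=1.5; I=6.5, D=e−e_prev=-3.5; u=1/4·1.5+1/4·6.5+0·(-3.5)=2; next y=-1/10·2.5+1·2=1.75
n=2: y=1.75, sp=4, e=sp−y=2.25; I=8.75, D=e−e_prev=0.75; u=1/4·2.25+1/4·8.75+0·0.75=2.75; next y=-1/10·1.75+1·2.75=2.575
n=3: y=2.575, sp=4, e=sp−y=1.425; I=10.175, D=e−e_prev=-0.825; u=1/4·1.425+1/4·10.175+0·(-0.825)=2.9; next y=-1/10·2.575+1·2.9=2.6425
n=4: y=2.6425, sp=4, e=sp−y=1.3575; I=11.5325, D=e−e_prev=-0.0675; u=1/4·1.3575+1/4·11.5325+0·(-0.0675)=3.2225; next y=-1/10·2.6425+1·3.2225=2.95825
n=5: y=2.95825, sp=4, e=sp−y=1.04175; I=12.57425, D=e−e_prev=-0.31575; u=1/4·1.04175+1/4·12.57425+0·(-0.31575)=3.404; next y=-1/10·2.95825+1·3.404=3.108175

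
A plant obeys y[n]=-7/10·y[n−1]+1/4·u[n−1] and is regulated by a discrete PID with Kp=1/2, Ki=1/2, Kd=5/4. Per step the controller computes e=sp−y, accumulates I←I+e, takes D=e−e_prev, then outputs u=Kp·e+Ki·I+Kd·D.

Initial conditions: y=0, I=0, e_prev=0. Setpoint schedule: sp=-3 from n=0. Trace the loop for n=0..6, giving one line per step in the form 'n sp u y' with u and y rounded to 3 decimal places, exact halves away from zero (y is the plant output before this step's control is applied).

(exact arithmetic carried between steps; '≈' marks a value shown rounded to 6 d.p. or computed from one; I and e_prev carry over from the previous line; the table rounds u and y to 3 d.p., halves away from zero)
n=0: y=0, sp=-3, e=sp−y=-3; I=-3, D=e−e_prev=-3; u=1/2·(-3)+1/2·(-3)+5/4·(-3)=-6.75; next y=-7/10·0+1/4·(-6.75)=-1.6875
n=1: y=-1.6875, sp=-3, e=sp−y=-1.3125; I=-4.3125, D=e−e_prev=1.6875; u=1/2·(-1.3125)+1/2·(-4.3125)+5/4·1.6875=-0.703125; next y=-7/10·(-1.6875)+1/4·(-0.703125)≈1.005469
n=2: y≈1.005469, sp=-3, e=sp−y≈-4.005469; I≈-8.317969, D=e−e_prev≈-2.692969; u=1/2·(-4.005469)+1/2·(-8.317969)+5/4·(-2.692969)≈-9.527930; next y=-7/10·1.005469+1/4·(-9.527930)≈-3.085811
n=3: y≈-3.085811, sp=-3, e=sp−y≈0.085811; I≈-8.232158, D=e−e_prev≈4.091279; u=1/2·0.085811+1/2·(-8.232158)+5/4·4.091279≈1.040925; next y=-7/10·(-3.085811)+1/4·1.040925≈2.420299
n=4: y≈2.420299, sp=-3, e=sp−y≈-5.420299; I≈-13.652457, D=e−e_prev≈-5.506109; u=1/2·(-5.420299)+1/2·(-13.652457)+5/4·(-5.506109)≈-16.419014; next y=-7/10·2.420299+1/4·(-16.419014)≈-5.798963
n=5: y≈-5.798963, sp=-3, e=sp−y≈2.798963; I≈-10.853494, D=e−e_prev≈8.219261; u=1/2·2.798963+1/2·(-10.853494)+5/4·8.219261≈6.246811; next y=-7/10·(-5.798963)+1/4·6.246811≈5.620977
n=6: y≈5.620977, sp=-3, e=sp−y≈-8.620977; I≈-19.474471, D=e−e_prev≈-11.419939; u=1/2·(-8.620977)+1/2·(-19.474471)+5/4·(-11.419939)≈-28.322648; next y=-7/10·5.620977+1/4·(-28.322648)≈-11.015346

0 -3 -6.750 0.000
1 -3 -0.703 -1.688
2 -3 -9.528 1.005
3 -3 1.041 -3.086
4 -3 -16.419 2.420
5 -3 6.247 -5.799
6 -3 -28.323 5.621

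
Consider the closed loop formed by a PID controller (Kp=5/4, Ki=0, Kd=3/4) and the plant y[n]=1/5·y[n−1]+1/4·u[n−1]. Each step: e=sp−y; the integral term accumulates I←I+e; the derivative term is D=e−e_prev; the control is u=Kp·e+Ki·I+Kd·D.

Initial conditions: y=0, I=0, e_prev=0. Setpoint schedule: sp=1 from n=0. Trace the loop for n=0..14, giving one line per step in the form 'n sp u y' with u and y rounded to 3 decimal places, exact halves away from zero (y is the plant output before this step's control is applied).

0 1 2.000 0.000
1 1 0.250 0.500
2 1 1.300 0.163
3 1 0.657 0.358
4 1 1.047 0.236
5 1 0.809 0.309
6 1 0.954 0.264
7 1 0.866 0.291
8 1 0.919 0.275
9 1 0.887 0.285
10 1 0.906 0.279
11 1 0.894 0.282
12 1 0.902 0.280
13 1 0.897 0.281
14 1 0.900 0.281

(exact arithmetic carried between steps; '≈' marks a value shown rounded to 6 d.p. or computed from one; I and e_prev carry over from the previous line; the table rounds u and y to 3 d.p., halves away from zero)
n=0: y=0, sp=1, e=sp−y=1; I=1, D=e−e_prev=1; u=5/4·1+0·1+3/4·1=2; next y=1/5·0+1/4·2=0.5
n=1: y=0.5, sp=1, e=sp−y=0.5; I=1.5, D=e−e_prev=-0.5; u=5/4·0.5+0·1.5+3/4·(-0.5)=0.25; next y=1/5·0.5+1/4·0.25=0.1625
n=2: y=0.1625, sp=1, e=sp−y=0.8375; I=2.3375, D=e−e_prev=0.3375; u=5/4·0.8375+0·2.3375+3/4·0.3375=1.3; next y=1/5·0.1625+1/4·1.3=0.3575
n=3: y=0.3575, sp=1, e=sp−y=0.6425; I=2.98, D=e−e_prev=-0.195; u=5/4·0.6425+0·2.98+3/4·(-0.195)=0.656875; next y=1/5·0.3575+1/4·0.656875≈0.235719
n=4: y≈0.235719, sp=1, e=sp−y≈0.764281; I≈3.744281, D=e−e_prev≈0.121781; u=5/4·0.764281+0·3.744281+3/4·0.121781≈1.046688; next y=1/5·0.235719+1/4·1.046688≈0.308816
n=5: y≈0.308816, sp=1, e=sp−y≈0.691184; I≈4.435466, D=e−e_prev≈-0.073097; u=5/4·0.691184+0·4.435466+3/4·(-0.073097)≈0.809158; next y=1/5·0.308816+1/4·0.809158≈0.264053
n=6: y≈0.264053, sp=1, e=sp−y≈0.735947; I≈5.171413, D=e−e_prev≈0.044763; u=5/4·0.735947+0·5.171413+3/4·0.044763≈0.953507; next y=1/5·0.264053+1/4·0.953507≈0.291187
n=7: y≈0.291187, sp=1, e=sp−y≈0.708813; I≈5.880226, D=e−e_prev≈-0.027135; u=5/4·0.708813+0·5.880226+3/4·(-0.027135)≈0.865665; next y=1/5·0.291187+1/4·0.865665≈0.274654
n=8: y≈0.274654, sp=1, e=sp−y≈0.725346; I≈6.605572, D=e−e_prev≈0.016533; u=5/4·0.725346+0·6.605572+3/4·0.016533≈0.919083; next y=1/5·0.274654+1/4·0.919083≈0.284701
n=9: y≈0.284701, sp=1, e=sp−y≈0.715299; I≈7.320871, D=e−e_prev≈-0.010048; u=5/4·0.715299+0·7.320871+3/4·(-0.010048)≈0.886587; next y=1/5·0.284701+1/4·0.886587≈0.278587
n=10: y≈0.278587, sp=1, e=sp−y≈0.721413; I≈8.042284, D=e−e_prev≈0.006114; u=5/4·0.721413+0·8.042284+3/4·0.006114≈0.906352; next y=1/5·0.278587+1/4·0.906352≈0.282305
n=11: y≈0.282305, sp=1, e=sp−y≈0.717695; I≈8.759978, D=e−e_prev≈-0.003718; u=5/4·0.717695+0·8.759978+3/4·(-0.003718)≈0.894330; next y=1/5·0.282305+1/4·0.894330≈0.280043
n=12: y≈0.280043, sp=1, e=sp−y≈0.719957; I≈9.479935, D=e−e_prev≈0.002262; u=5/4·0.719957+0·9.479935+3/4·0.002262≈0.901642; next y=1/5·0.280043+1/4·0.901642≈0.281419
n=13: y≈0.281419, sp=1, e=sp−y≈0.718581; I≈10.198515, D=e−e_prev≈-0.001376; u=5/4·0.718581+0·10.198515+3/4·(-0.001376)≈0.897194; next y=1/5·0.281419+1/4·0.897194≈0.280582
n=14: y≈0.280582, sp=1, e=sp−y≈0.719418; I≈10.917933, D=e−e_prev≈0.000837; u=5/4·0.719418+0·10.917933+3/4·0.000837≈0.899900; next y=1/5·0.280582+1/4·0.899900≈0.281091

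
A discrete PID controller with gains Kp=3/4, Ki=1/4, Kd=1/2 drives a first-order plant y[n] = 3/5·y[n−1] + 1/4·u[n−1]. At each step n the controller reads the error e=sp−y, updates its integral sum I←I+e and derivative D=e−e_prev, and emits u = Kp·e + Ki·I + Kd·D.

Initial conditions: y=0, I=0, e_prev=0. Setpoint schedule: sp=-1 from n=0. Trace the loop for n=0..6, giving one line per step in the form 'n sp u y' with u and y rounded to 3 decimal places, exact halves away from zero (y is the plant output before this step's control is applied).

0 -1 -1.500 0.000
1 -1 -0.688 -0.375
2 -1 -0.998 -0.397
3 -1 -1.024 -0.488
4 -1 -1.106 -0.549
5 -1 -1.164 -0.606
6 -1 -1.218 -0.654

(exact arithmetic carried between steps; '≈' marks a value shown rounded to 6 d.p. or computed from one; I and e_prev carry over from the previous line; the table rounds u and y to 3 d.p., halves away from zero)
n=0: y=0, sp=-1, e=sp−y=-1; I=-1, D=e−e_prev=-1; u=3/4·(-1)+1/4·(-1)+1/2·(-1)=-1.5; next y=3/5·0+1/4·(-1.5)=-0.375
n=1: y=-0.375, sp=-1, e=sp−y=-0.625; I=-1.625, D=e−e_prev=0.375; u=3/4·(-0.625)+1/4·(-1.625)+1/2·0.375=-0.6875; next y=3/5·(-0.375)+1/4·(-0.6875)=-0.396875
n=2: y=-0.396875, sp=-1, e=sp−y=-0.603125; I=-2.228125, D=e−e_prev=0.021875; u=3/4·(-0.603125)+1/4·(-2.228125)+1/2·0.021875≈-0.998438; next y=3/5·(-0.396875)+1/4·(-0.998438)≈-0.487734
n=3: y≈-0.487734, sp=-1, e=sp−y≈-0.512266; I≈-2.740391, D=e−e_prev≈0.090859; u=3/4·(-0.512266)+1/4·(-2.740391)+1/2·0.090859≈-1.023867; next y=3/5·(-0.487734)+1/4·(-1.023867)≈-0.548607
n=4: y≈-0.548607, sp=-1, e=sp−y≈-0.451393; I≈-3.191783, D=e−e_prev≈0.060873; u=3/4·(-0.451393)+1/4·(-3.191783)+1/2·0.060873≈-1.106054; next y=3/5·(-0.548607)+1/4·(-1.106054)≈-0.605678
n=5: y≈-0.605678, sp=-1, e=sp−y≈-0.394322; I≈-3.586105, D=e−e_prev≈0.057070; u=3/4·(-0.394322)+1/4·(-3.586105)+1/2·0.057070≈-1.163733; next y=3/5·(-0.605678)+1/4·(-1.163733)≈-0.654340
n=6: y≈-0.654340, sp=-1, e=sp−y≈-0.345660; I≈-3.931765, D=e−e_prev≈0.048662; u=3/4·(-0.345660)+1/4·(-3.931765)+1/2·0.048662≈-1.217855; next y=3/5·(-0.654340)+1/4·(-1.217855)≈-0.697068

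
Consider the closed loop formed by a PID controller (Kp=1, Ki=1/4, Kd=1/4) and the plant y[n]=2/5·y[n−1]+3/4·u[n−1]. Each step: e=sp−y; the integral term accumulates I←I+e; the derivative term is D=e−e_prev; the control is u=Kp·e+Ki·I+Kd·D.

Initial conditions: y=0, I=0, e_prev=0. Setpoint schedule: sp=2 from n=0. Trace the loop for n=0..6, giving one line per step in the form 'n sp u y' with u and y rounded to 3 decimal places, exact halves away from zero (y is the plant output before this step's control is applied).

0 2 3.000 0.000
1 2 -0.375 2.250
2 2 2.572 0.619
3 2 0.173 2.176
4 2 2.282 1.000
5 2 0.571 2.112
6 2 2.079 1.273

(exact arithmetic carried between steps; '≈' marks a value shown rounded to 6 d.p. or computed from one; I and e_prev carry over from the previous line; the table rounds u and y to 3 d.p., halves away from zero)
n=0: y=0, sp=2, e=sp−y=2; I=2, D=e−e_prev=2; u=1·2+1/4·2+1/4·2=3; next y=2/5·0+3/4·3=2.25
n=1: y=2.25, sp=2, e=sp−y=-0.25; I=1.75, D=e−e_prev=-2.25; u=1·(-0.25)+1/4·1.75+1/4·(-2.25)=-0.375; next y=2/5·2.25+3/4·(-0.375)=0.61875
n=2: y=0.61875, sp=2, e=sp−y=1.38125; I=3.13125, D=e−e_prev=1.63125; u=1·1.38125+1/4·3.13125+1/4·1.63125=2.571875; next y=2/5·0.61875+3/4·2.571875≈2.176406
n=3: y≈2.176406, sp=2, e=sp−y≈-0.176406; I≈2.954844, D=e−e_prev≈-1.557656; u=1·(-0.176406)+1/4·2.954844+1/4·(-1.557656)≈0.172891; next y=2/5·2.176406+3/4·0.172891≈1.000230
n=4: y≈1.000230, sp=2, e=sp−y≈0.999770; I≈3.954613, D=e−e_prev≈1.176176; u=1·0.999770+1/4·3.954613+1/4·1.176176≈2.282467; next y=2/5·1.000230+3/4·2.282467≈2.111942
n=5: y≈2.111942, sp=2, e=sp−y≈-0.111942; I≈3.842671, D=e−e_prev≈-1.111712; u=1·(-0.111942)+1/4·3.842671+1/4·(-1.111712)≈0.570798; next y=2/5·2.111942+3/4·0.570798≈1.272875
n=6: y≈1.272875, sp=2, e=sp−y≈0.727125; I≈4.569796, D=e−e_prev≈0.839067; u=1·0.727125+1/4·4.569796+1/4·0.839067≈2.079341; next y=2/5·1.272875+3/4·2.079341≈2.068656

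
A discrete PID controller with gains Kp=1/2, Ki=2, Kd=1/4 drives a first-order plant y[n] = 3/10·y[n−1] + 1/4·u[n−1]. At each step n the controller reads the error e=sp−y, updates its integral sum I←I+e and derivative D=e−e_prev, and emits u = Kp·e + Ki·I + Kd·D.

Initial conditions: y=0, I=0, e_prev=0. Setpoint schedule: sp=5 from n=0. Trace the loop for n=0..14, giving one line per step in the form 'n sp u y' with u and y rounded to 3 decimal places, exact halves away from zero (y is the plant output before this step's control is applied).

0 5 13.750 0.000
1 5 13.047 3.438
2 5 14.679 4.293
3 5 14.479 4.958
4 5 14.319 5.107
5 5 14.129 5.112
6 5 14.033 5.066
7 5 13.994 5.028
8 5 13.987 5.007
9 5 13.990 4.999
10 5 13.995 4.997
11 5 13.998 4.998
12 5 14.000 4.999
13 5 14.000 5.000
14 5 14.000 5.000

(exact arithmetic carried between steps; '≈' marks a value shown rounded to 6 d.p. or computed from one; I and e_prev carry over from the previous line; the table rounds u and y to 3 d.p., halves away from zero)
n=0: y=0, sp=5, e=sp−y=5; I=5, D=e−e_prev=5; u=1/2·5+2·5+1/4·5=13.75; next y=3/10·0+1/4·13.75=3.4375
n=1: y=3.4375, sp=5, e=sp−y=1.5625; I=6.5625, D=e−e_prev=-3.4375; u=1/2·1.5625+2·6.5625+1/4·(-3.4375)=13.046875; next y=3/10·3.4375+1/4·13.046875≈4.292969
n=2: y≈4.292969, sp=5, e=sp−y≈0.707031; I≈7.269531, D=e−e_prev≈-0.855469; u=1/2·0.707031+2·7.269531+1/4·(-0.855469)≈14.678711; next y=3/10·4.292969+1/4·14.678711≈4.957568
n=3: y≈4.957568, sp=5, e=sp−y≈0.042432; I≈7.311963, D=e−e_prev≈-0.664600; u=1/2·0.042432+2·7.311963+1/4·(-0.664600)≈14.478992; next y=3/10·4.957568+1/4·14.478992≈5.107018
n=4: y≈5.107018, sp=5, e=sp−y≈-0.107018; I≈7.204944, D=e−e_prev≈-0.149450; u=1/2·(-0.107018)+2·7.204944+1/4·(-0.149450)≈14.319017; next y=3/10·5.107018+1/4·14.319017≈5.111860
n=5: y≈5.111860, sp=5, e=sp−y≈-0.111860; I≈7.093085, D=e−e_prev≈-0.004841; u=1/2·(-0.111860)+2·7.093085+1/4·(-0.004841)≈14.129029; next y=3/10·5.111860+1/4·14.129029≈5.065815
n=6: y≈5.065815, sp=5, e=sp−y≈-0.065815; I≈7.027269, D=e−e_prev≈0.046045; u=1/2·(-0.065815)+2·7.027269+1/4·0.046045≈14.033142; next y=3/10·5.065815+1/4·14.033142≈5.028030
n=7: y≈5.028030, sp=5, e=sp−y≈-0.028030; I≈6.999239, D=e−e_prev≈0.037785; u=1/2·(-0.028030)+2·6.999239+1/4·0.037785≈13.993910; next y=3/10·5.028030+1/4·13.993910≈5.006886
n=8: y≈5.006886, sp=5, e=sp−y≈-0.006886; I≈6.992353, D=e−e_prev≈0.021144; u=1/2·(-0.006886)+2·6.992353+1/4·0.021144≈13.986548; next y=3/10·5.006886+1/4·13.986548≈4.998703
n=9: y≈4.998703, sp=5, e=sp−y≈0.001297; I≈6.993650, D=e−e_prev≈0.008183; u=1/2·0.001297+2·6.993650+1/4·0.008183≈13.989994; next y=3/10·4.998703+1/4·13.989994≈4.997109
n=10: y≈4.997109, sp=5, e=sp−y≈0.002891; I≈6.996540, D=e−e_prev≈0.001594; u=1/2·0.002891+2·6.996540+1/4·0.001594≈13.994925; next y=3/10·4.997109+1/4·13.994925≈4.997864
n=11: y≈4.997864, sp=5, e=sp−y≈0.002136; I≈6.998676, D=e−e_prev≈-0.000755; u=1/2·0.002136+2·6.998676+1/4·(-0.000755)≈13.998232; next y=3/10·4.997864+1/4·13.998232≈4.998917
n=12: y≈4.998917, sp=5, e=sp−y≈0.001083; I≈6.999759, D=e−e_prev≈-0.001053; u=1/2·0.001083+2·6.999759+1/4·(-0.001053)≈13.999796; next y=3/10·4.998917+1/4·13.999796≈4.999624
n=13: y≈4.999624, sp=5, e=sp−y≈0.000376; I≈7.000135, D=e−e_prev≈-0.000707; u=1/2·0.000376+2·7.000135+1/4·(-0.000707)≈14.000281; next y=3/10·4.999624+1/4·14.000281≈4.999958
n=14: y≈4.999958, sp=5, e=sp−y≈0.000042; I≈7.000177, D=e−e_prev≈-0.000333; u=1/2·0.000042+2·7.000177+1/4·(-0.000333)≈14.000293; next y=3/10·4.999958+1/4·14.000293≈5.000060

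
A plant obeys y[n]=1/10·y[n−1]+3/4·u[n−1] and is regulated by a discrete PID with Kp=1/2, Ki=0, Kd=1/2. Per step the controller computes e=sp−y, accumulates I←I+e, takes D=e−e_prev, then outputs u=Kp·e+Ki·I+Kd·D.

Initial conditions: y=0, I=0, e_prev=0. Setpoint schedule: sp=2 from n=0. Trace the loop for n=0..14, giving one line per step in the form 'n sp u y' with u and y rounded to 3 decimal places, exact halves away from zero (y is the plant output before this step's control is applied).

(exact arithmetic carried between steps; '≈' marks a value shown rounded to 6 d.p. or computed from one; I and e_prev carry over from the previous line; the table rounds u and y to 3 d.p., halves away from zero)
n=0: y=0, sp=2, e=sp−y=2; I=2, D=e−e_prev=2; u=1/2·2+0·2+1/2·2=2; next y=1/10·0+3/4·2=1.5
n=1: y=1.5, sp=2, e=sp−y=0.5; I=2.5, D=e−e_prev=-1.5; u=1/2·0.5+0·2.5+1/2·(-1.5)=-0.5; next y=1/10·1.5+3/4·(-0.5)=-0.225
n=2: y=-0.225, sp=2, e=sp−y=2.225; I=4.725, D=e−e_prev=1.725; u=1/2·2.225+0·4.725+1/2·1.725=1.975; next y=1/10·(-0.225)+3/4·1.975=1.45875
n=3: y=1.45875, sp=2, e=sp−y=0.54125; I=5.26625, D=e−e_prev=-1.68375; u=1/2·0.54125+0·5.26625+1/2·(-1.68375)=-0.57125; next y=1/10·1.45875+3/4·(-0.57125)≈-0.282563
n=4: y≈-0.282563, sp=2, e=sp−y≈2.282563; I≈7.548813, D=e−e_prev≈1.741313; u=1/2·2.282563+0·7.548813+1/2·1.741313≈2.011938; next y=1/10·(-0.282563)+3/4·2.011938≈1.480697
n=5: y≈1.480697, sp=2, e=sp−y≈0.519303; I≈8.068116, D=e−e_prev≈-1.763259; u=1/2·0.519303+0·8.068116+1/2·(-1.763259)≈-0.621978; next y=1/10·1.480697+3/4·(-0.621978)≈-0.318414
n=6: y≈-0.318414, sp=2, e=sp−y≈2.318414; I≈10.386530, D=e−e_prev≈1.799111; u=1/2·2.318414+0·10.386530+1/2·1.799111≈2.058762; next y=1/10·(-0.318414)+3/4·2.058762≈1.512230
n=7: y≈1.512230, sp=2, e=sp−y≈0.487770; I≈10.874299, D=e−e_prev≈-1.830644; u=1/2·0.487770+0·10.874299+1/2·(-1.830644)≈-0.671437; next y=1/10·1.512230+3/4·(-0.671437)≈-0.352355
n=8: y≈-0.352355, sp=2, e=sp−y≈2.352355; I≈13.226654, D=e−e_prev≈1.864585; u=1/2·2.352355+0·13.226654+1/2·1.864585≈2.108470; next y=1/10·(-0.352355)+3/4·2.108470≈1.546117
n=9: y≈1.546117, sp=2, e=sp−y≈0.453883; I≈13.680537, D=e−e_prev≈-1.898472; u=1/2·0.453883+0·13.680537+1/2·(-1.898472)≈-0.722295; next y=1/10·1.546117+3/4·(-0.722295)≈-0.387109
n=10: y≈-0.387109, sp=2, e=sp−y≈2.387109; I≈16.067646, D=e−e_prev≈1.933226; u=1/2·2.387109+0·16.067646+1/2·1.933226≈2.160168; next y=1/10·(-0.387109)+3/4·2.160168≈1.581415
n=11: y≈1.581415, sp=2, e=sp−y≈0.418585; I≈16.486231, D=e−e_prev≈-1.968524; u=1/2·0.418585+0·16.486231+1/2·(-1.968524)≈-0.774970; next y=1/10·1.581415+3/4·(-0.774970)≈-0.423086
n=12: y≈-0.423086, sp=2, e=sp−y≈2.423086; I≈18.909317, D=e−e_prev≈2.004501; u=1/2·2.423086+0·18.909317+1/2·2.004501≈2.213793; next y=1/10·(-0.423086)+3/4·2.213793≈1.618036
n=13: y≈1.618036, sp=2, e=sp−y≈0.381964; I≈19.291281, D=e−e_prev≈-2.041122; u=1/2·0.381964+0·19.291281+1/2·(-2.041122)≈-0.829579; next y=1/10·1.618036+3/4·(-0.829579)≈-0.460381
n=14: y≈-0.460381, sp=2, e=sp−y≈2.460381; I≈21.751661, D=e−e_prev≈2.078417; u=1/2·2.460381+0·21.751661+1/2·2.078417≈2.269399; next y=1/10·(-0.460381)+3/4·2.269399≈1.656011

0 2 2.000 0.000
1 2 -0.500 1.500
2 2 1.975 -0.225
3 2 -0.571 1.459
4 2 2.012 -0.283
5 2 -0.622 1.481
6 2 2.059 -0.318
7 2 -0.671 1.512
8 2 2.108 -0.352
9 2 -0.722 1.546
10 2 2.160 -0.387
11 2 -0.775 1.581
12 2 2.214 -0.423
13 2 -0.830 1.618
14 2 2.269 -0.460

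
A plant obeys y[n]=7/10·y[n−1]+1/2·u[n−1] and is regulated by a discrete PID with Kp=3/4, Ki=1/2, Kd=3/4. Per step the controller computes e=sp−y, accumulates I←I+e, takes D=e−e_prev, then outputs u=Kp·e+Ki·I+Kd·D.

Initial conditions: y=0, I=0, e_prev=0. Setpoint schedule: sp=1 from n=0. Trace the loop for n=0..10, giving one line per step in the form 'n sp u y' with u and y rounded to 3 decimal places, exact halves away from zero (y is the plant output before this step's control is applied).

0 1 2.000 0.000
1 1 -0.250 1.000
2 1 1.350 0.575
3 1 0.239 1.078
4 1 0.985 0.874
5 1 0.434 1.104
6 1 0.783 0.990
7 1 0.514 1.084
8 1 0.679 1.016
9 1 0.550 1.051
10 1 0.631 1.011

(exact arithmetic carried between steps; '≈' marks a value shown rounded to 6 d.p. or computed from one; I and e_prev carry over from the previous line; the table rounds u and y to 3 d.p., halves away from zero)
n=0: y=0, sp=1, e=sp−y=1; I=1, D=e−e_prev=1; u=3/4·1+1/2·1+3/4·1=2; next y=7/10·0+1/2·2=1
n=1: y=1, sp=1, e=sp−y=0; I=1, D=e−e_prev=-1; u=3/4·0+1/2·1+3/4·(-1)=-0.25; next y=7/10·1+1/2·(-0.25)=0.575
n=2: y=0.575, sp=1, e=sp−y=0.425; I=1.425, D=e−e_prev=0.425; u=3/4·0.425+1/2·1.425+3/4·0.425=1.35; next y=7/10·0.575+1/2·1.35=1.0775
n=3: y=1.0775, sp=1, e=sp−y=-0.0775; I=1.3475, D=e−e_prev=-0.5025; u=3/4·(-0.0775)+1/2·1.3475+3/4·(-0.5025)=0.23875; next y=7/10·1.0775+1/2·0.23875=0.873625
n=4: y=0.873625, sp=1, e=sp−y=0.126375; I=1.473875, D=e−e_prev=0.203875; u=3/4·0.126375+1/2·1.473875+3/4·0.203875=0.984625; next y=7/10·0.873625+1/2·0.984625=1.10385
n=5: y=1.10385, sp=1, e=sp−y=-0.10385; I=1.370025, D=e−e_prev=-0.230225; u=3/4·(-0.10385)+1/2·1.370025+3/4·(-0.230225)≈0.434456; next y=7/10·1.10385+1/2·0.434456≈0.989923
n=6: y≈0.989923, sp=1, e=sp−y≈0.010077; I≈1.380102, D=e−e_prev≈0.113927; u=3/4·0.010077+1/2·1.380102+3/4·0.113927≈0.783054; next y=7/10·0.989923+1/2·0.783054≈1.084473
n=7: y≈1.084473, sp=1, e=sp−y≈-0.084473; I≈1.295629, D=e−e_prev≈-0.094550; u=3/4·(-0.084473)+1/2·1.295629+3/4·(-0.094550)≈0.513547; next y=7/10·1.084473+1/2·0.513547≈1.015905
n=8: y≈1.015905, sp=1, e=sp−y≈-0.015905; I≈1.279724, D=e−e_prev≈0.068568; u=3/4·(-0.015905)+1/2·1.279724+3/4·0.068568≈0.679360; next y=7/10·1.015905+1/2·0.679360≈1.050813
n=9: y≈1.050813, sp=1, e=sp−y≈-0.050813; I≈1.228911, D=e−e_prev≈-0.034908; u=3/4·(-0.050813)+1/2·1.228911+3/4·(-0.034908)≈0.550164; next y=7/10·1.050813+1/2·0.550164≈1.010651
n=10: y≈1.010651, sp=1, e=sp−y≈-0.010651; I≈1.218260, D=e−e_prev≈0.040162; u=3/4·(-0.010651)+1/2·1.218260+3/4·0.040162≈0.631263; next y=7/10·1.010651+1/2·0.631263≈1.023087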